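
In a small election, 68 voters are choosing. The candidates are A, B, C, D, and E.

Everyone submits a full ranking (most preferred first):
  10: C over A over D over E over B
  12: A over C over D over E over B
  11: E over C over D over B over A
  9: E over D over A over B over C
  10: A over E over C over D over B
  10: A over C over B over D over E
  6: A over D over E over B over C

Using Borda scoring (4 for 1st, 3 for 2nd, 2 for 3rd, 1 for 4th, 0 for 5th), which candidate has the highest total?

A: 10×3 + 12×4 + 11×0 + 9×2 + 10×4 + 10×4 + 6×4 = 200
B: 10×0 + 12×0 + 11×1 + 9×1 + 10×0 + 10×2 + 6×1 = 46
C: 10×4 + 12×3 + 11×3 + 9×0 + 10×2 + 10×3 + 6×0 = 159
D: 10×2 + 12×2 + 11×2 + 9×3 + 10×1 + 10×1 + 6×3 = 131
E: 10×1 + 12×1 + 11×4 + 9×4 + 10×3 + 10×0 + 6×2 = 144

A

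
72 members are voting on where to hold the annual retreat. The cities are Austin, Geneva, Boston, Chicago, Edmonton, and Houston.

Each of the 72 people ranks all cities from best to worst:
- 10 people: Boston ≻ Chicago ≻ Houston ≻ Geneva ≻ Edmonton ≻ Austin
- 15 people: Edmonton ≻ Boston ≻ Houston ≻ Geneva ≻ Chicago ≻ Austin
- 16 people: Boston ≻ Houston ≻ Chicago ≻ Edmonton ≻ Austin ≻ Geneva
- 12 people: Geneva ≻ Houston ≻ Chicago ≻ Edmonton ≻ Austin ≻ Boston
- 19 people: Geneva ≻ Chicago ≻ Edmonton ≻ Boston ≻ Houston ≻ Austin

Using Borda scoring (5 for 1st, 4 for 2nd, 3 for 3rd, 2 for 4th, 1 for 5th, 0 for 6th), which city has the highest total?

Boston

Austin: 10×0 + 15×0 + 16×1 + 12×1 + 19×0 = 28
Geneva: 10×2 + 15×2 + 16×0 + 12×5 + 19×5 = 205
Boston: 10×5 + 15×4 + 16×5 + 12×0 + 19×2 = 228
Chicago: 10×4 + 15×1 + 16×3 + 12×3 + 19×4 = 215
Edmonton: 10×1 + 15×5 + 16×2 + 12×2 + 19×3 = 198
Houston: 10×3 + 15×3 + 16×4 + 12×4 + 19×1 = 206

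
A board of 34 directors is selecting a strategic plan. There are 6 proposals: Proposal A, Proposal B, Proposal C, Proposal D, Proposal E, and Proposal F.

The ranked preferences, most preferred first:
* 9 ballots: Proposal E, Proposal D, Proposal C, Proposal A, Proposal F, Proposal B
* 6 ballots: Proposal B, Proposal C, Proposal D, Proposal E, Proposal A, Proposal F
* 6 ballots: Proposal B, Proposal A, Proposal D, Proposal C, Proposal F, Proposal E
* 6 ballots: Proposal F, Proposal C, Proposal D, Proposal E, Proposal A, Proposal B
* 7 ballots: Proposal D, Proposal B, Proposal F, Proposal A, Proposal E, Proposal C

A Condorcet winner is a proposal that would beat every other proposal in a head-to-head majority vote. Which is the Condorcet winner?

Proposal D

Proposal D vs Proposal A: 28–6
Proposal D vs Proposal B: 22–12
Proposal D vs Proposal C: 22–12
Proposal D vs Proposal E: 25–9
Proposal D vs Proposal F: 28–6
Proposal D beats every other proposal.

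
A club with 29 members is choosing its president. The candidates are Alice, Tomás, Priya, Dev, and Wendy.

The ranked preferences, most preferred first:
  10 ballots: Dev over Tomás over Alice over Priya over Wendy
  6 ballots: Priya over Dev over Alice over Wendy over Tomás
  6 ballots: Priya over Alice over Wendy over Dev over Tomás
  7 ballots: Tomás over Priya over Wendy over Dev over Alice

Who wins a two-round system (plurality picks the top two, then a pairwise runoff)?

Priya

Round 1 first-place votes: Alice 0, Tomás 7, Priya 12, Dev 10, Wendy 0. Priya and Dev advance.
Runoff: Priya is ranked above Dev on 19 ballots, Dev above Priya on 10.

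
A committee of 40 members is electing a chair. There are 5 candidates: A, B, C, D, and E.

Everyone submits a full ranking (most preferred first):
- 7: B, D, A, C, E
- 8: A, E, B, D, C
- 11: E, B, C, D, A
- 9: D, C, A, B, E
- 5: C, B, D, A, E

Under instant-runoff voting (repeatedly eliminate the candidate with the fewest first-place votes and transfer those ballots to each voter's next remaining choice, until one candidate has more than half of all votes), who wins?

Round 1: A 8, B 7, C 5, D 9, E 11. C eliminated.
Round 2: A 8, B 12, D 9, E 11. A eliminated.
Round 3: B 12, D 9, E 19. D eliminated.
Round 4: B 21, E 19. B has a majority (≥21).

B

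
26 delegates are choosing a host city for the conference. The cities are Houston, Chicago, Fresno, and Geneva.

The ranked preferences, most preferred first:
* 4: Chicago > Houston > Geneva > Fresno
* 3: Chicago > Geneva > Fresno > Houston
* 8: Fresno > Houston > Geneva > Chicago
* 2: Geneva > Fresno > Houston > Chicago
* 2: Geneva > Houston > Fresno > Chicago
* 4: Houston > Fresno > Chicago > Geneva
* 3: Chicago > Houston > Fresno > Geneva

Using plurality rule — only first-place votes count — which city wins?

First-place votes: Houston 4, Chicago 10, Fresno 8, Geneva 4.

Chicago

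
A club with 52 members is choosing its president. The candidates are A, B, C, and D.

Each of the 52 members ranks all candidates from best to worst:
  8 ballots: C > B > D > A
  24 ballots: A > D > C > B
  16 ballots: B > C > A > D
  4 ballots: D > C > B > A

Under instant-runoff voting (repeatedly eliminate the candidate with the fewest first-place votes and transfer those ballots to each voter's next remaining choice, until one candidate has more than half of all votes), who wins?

B

Round 1: A 24, B 16, C 8, D 4. D eliminated.
Round 2: A 24, B 16, C 12. C eliminated.
Round 3: A 24, B 28. B has a majority (≥27).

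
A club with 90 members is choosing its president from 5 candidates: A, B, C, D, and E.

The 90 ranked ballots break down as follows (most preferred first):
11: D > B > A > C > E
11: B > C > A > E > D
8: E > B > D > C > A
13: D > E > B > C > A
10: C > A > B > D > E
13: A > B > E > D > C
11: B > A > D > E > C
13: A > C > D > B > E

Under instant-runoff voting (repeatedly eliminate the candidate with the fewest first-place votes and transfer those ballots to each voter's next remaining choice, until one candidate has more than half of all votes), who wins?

Round 1: A 26, B 22, C 10, D 24, E 8. E eliminated.
Round 2: A 26, B 30, C 10, D 24. C eliminated.
Round 3: A 36, B 30, D 24. D eliminated.
Round 4: A 36, B 54. B has a majority (≥46).

B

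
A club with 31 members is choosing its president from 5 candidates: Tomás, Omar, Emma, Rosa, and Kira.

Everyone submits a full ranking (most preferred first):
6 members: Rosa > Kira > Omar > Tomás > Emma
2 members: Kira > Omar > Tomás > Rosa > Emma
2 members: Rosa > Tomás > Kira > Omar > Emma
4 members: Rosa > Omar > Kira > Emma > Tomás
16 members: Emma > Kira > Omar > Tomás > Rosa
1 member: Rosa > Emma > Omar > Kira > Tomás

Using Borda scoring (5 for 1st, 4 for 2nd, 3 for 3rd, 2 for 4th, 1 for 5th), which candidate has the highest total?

Tomás: 6×2 + 2×3 + 2×4 + 4×1 + 16×2 + 1×1 = 63
Omar: 6×3 + 2×4 + 2×2 + 4×4 + 16×3 + 1×3 = 97
Emma: 6×1 + 2×1 + 2×1 + 4×2 + 16×5 + 1×4 = 102
Rosa: 6×5 + 2×2 + 2×5 + 4×5 + 16×1 + 1×5 = 85
Kira: 6×4 + 2×5 + 2×3 + 4×3 + 16×4 + 1×2 = 118

Kira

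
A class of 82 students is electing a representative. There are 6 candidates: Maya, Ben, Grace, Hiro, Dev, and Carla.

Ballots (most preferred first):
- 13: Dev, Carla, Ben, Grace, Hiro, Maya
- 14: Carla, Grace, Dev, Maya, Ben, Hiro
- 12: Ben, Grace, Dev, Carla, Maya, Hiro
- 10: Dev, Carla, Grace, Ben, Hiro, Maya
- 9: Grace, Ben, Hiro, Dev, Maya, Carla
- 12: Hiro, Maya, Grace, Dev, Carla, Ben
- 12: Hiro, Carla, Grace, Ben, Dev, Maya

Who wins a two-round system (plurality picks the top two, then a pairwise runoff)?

Dev

Round 1 first-place votes: Maya 0, Ben 12, Grace 9, Hiro 24, Dev 23, Carla 14. Hiro and Dev advance.
Runoff: Hiro is ranked above Dev on 33 ballots, Dev above Hiro on 49.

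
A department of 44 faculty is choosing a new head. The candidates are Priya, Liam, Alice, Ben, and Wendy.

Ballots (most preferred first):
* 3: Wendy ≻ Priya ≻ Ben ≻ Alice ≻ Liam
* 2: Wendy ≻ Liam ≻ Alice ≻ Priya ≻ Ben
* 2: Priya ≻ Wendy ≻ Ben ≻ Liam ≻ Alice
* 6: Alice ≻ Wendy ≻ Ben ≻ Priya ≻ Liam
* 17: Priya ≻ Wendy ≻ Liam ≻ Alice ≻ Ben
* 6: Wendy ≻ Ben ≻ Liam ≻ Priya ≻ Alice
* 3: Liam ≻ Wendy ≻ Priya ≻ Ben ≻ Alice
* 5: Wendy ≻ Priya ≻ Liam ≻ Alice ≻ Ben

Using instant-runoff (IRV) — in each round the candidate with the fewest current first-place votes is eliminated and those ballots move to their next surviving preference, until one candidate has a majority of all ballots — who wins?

Wendy

Round 1: Priya 19, Liam 3, Alice 6, Ben 0, Wendy 16. Ben eliminated.
Round 2: Priya 19, Liam 3, Alice 6, Wendy 16. Liam eliminated.
Round 3: Priya 19, Alice 6, Wendy 19. Alice eliminated.
Round 4: Priya 19, Wendy 25. Wendy has a majority (≥23).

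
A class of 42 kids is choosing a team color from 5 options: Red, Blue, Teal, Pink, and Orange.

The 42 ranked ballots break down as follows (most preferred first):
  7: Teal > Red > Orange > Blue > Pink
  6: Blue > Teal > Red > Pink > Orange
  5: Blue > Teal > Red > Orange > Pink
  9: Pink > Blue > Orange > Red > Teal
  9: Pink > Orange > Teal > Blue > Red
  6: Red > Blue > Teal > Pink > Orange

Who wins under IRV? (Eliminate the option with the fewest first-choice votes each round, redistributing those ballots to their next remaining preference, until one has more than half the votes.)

Round 1: Red 6, Blue 11, Teal 7, Pink 18, Orange 0. Orange eliminated.
Round 2: Red 6, Blue 11, Teal 7, Pink 18. Red eliminated.
Round 3: Blue 17, Teal 7, Pink 18. Teal eliminated.
Round 4: Blue 24, Pink 18. Blue has a majority (≥22).

Blue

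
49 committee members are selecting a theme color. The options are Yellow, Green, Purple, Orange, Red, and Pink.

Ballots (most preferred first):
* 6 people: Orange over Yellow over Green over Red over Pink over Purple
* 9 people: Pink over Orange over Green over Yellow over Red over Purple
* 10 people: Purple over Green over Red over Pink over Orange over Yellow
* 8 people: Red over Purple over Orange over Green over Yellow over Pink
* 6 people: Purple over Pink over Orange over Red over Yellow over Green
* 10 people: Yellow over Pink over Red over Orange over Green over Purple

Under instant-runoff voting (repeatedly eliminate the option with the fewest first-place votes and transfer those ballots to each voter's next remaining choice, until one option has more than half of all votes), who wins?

Yellow

Round 1: Yellow 10, Green 0, Purple 16, Orange 6, Red 8, Pink 9. Green eliminated.
Round 2: Yellow 10, Purple 16, Orange 6, Red 8, Pink 9. Orange eliminated.
Round 3: Yellow 16, Purple 16, Red 8, Pink 9. Red eliminated.
Round 4: Yellow 16, Purple 24, Pink 9. Pink eliminated.
Round 5: Yellow 25, Purple 24. Yellow has a majority (≥25).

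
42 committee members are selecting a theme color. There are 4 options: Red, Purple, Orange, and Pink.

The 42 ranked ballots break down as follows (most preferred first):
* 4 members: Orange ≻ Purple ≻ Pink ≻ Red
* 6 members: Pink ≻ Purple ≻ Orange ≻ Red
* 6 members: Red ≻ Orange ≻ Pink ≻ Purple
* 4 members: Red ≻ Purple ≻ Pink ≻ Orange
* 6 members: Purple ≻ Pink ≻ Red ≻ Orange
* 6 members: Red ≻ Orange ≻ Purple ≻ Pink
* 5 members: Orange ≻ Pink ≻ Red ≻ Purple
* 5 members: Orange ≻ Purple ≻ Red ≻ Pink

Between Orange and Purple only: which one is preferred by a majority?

Orange is ranked above Purple on 26 ballots; Purple above Orange on 16.

Orange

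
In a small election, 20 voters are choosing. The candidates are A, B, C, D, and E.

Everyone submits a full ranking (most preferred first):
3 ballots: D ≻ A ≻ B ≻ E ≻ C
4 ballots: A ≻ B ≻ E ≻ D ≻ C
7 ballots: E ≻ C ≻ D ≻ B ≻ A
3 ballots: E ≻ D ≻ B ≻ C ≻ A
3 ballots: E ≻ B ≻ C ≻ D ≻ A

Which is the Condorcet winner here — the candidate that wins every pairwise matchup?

E vs A: 13–7
E vs B: 13–7
E vs C: 20–0
E vs D: 17–3
E beats every other candidate.

E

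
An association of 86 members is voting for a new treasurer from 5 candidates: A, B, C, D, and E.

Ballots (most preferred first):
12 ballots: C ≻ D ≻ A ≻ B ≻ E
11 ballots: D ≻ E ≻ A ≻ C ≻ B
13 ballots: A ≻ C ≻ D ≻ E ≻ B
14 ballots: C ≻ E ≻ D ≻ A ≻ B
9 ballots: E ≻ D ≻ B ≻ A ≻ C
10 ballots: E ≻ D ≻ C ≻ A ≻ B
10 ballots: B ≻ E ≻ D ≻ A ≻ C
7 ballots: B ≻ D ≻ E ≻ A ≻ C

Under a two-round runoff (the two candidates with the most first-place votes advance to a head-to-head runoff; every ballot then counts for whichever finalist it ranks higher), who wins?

E

Round 1 first-place votes: A 13, B 17, C 26, D 11, E 19. C and E advance.
Runoff: C is ranked above E on 39 ballots, E above C on 47.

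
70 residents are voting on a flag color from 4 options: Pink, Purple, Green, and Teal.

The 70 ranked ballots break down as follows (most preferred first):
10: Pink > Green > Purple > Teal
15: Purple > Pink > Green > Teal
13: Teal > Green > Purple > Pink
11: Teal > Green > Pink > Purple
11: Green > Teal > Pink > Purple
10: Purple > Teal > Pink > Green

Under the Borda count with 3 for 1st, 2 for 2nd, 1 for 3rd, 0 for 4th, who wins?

Green

Pink: 10×3 + 15×2 + 13×0 + 11×1 + 11×1 + 10×1 = 92
Purple: 10×1 + 15×3 + 13×1 + 11×0 + 11×0 + 10×3 = 98
Green: 10×2 + 15×1 + 13×2 + 11×2 + 11×3 + 10×0 = 116
Teal: 10×0 + 15×0 + 13×3 + 11×3 + 11×2 + 10×2 = 114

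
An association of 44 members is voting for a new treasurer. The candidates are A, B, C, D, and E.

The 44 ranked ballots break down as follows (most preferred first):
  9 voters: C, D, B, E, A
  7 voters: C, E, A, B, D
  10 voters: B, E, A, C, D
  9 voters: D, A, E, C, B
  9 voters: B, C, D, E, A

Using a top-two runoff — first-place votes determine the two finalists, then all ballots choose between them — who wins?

Round 1 first-place votes: A 0, B 19, C 16, D 9, E 0. B and C advance.
Runoff: B is ranked above C on 19 ballots, C above B on 25.

C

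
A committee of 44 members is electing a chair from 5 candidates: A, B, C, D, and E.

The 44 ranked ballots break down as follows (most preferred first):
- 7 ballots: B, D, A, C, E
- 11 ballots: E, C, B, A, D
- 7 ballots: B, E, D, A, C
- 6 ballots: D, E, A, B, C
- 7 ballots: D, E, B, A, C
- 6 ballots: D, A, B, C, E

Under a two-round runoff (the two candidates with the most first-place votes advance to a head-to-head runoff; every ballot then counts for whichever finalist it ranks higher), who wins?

B

Round 1 first-place votes: A 0, B 14, C 0, D 19, E 11. D and B advance.
Runoff: D is ranked above B on 19 ballots, B above D on 25.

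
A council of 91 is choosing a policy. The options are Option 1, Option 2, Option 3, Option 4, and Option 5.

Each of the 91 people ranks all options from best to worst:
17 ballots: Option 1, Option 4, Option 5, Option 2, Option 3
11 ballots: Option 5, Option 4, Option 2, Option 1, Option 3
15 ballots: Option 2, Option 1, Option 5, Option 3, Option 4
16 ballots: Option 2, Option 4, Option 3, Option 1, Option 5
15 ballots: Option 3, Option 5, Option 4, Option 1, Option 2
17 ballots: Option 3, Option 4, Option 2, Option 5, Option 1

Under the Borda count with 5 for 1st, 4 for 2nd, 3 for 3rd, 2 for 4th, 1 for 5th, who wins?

Option 1: 17×5 + 11×2 + 15×4 + 16×2 + 15×2 + 17×1 = 246
Option 2: 17×2 + 11×3 + 15×5 + 16×5 + 15×1 + 17×3 = 288
Option 3: 17×1 + 11×1 + 15×2 + 16×3 + 15×5 + 17×5 = 266
Option 4: 17×4 + 11×4 + 15×1 + 16×4 + 15×3 + 17×4 = 304
Option 5: 17×3 + 11×5 + 15×3 + 16×1 + 15×4 + 17×2 = 261

Option 4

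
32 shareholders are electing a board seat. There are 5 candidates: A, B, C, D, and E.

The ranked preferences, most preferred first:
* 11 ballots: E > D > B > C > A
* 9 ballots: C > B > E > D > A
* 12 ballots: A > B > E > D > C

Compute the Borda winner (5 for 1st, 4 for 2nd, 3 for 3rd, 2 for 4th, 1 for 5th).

A: 11×1 + 9×1 + 12×5 = 80
B: 11×3 + 9×4 + 12×4 = 117
C: 11×2 + 9×5 + 12×1 = 79
D: 11×4 + 9×2 + 12×2 = 86
E: 11×5 + 9×3 + 12×3 = 118

E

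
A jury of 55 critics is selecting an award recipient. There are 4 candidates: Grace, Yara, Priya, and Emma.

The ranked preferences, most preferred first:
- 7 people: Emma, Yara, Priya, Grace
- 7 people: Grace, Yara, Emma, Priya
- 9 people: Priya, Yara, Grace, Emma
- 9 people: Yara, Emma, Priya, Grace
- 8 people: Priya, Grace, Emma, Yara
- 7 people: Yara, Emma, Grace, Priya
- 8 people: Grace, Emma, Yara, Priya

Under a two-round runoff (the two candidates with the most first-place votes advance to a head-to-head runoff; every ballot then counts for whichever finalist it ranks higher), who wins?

Yara

Round 1 first-place votes: Grace 15, Yara 16, Priya 17, Emma 7. Priya and Yara advance.
Runoff: Priya is ranked above Yara on 17 ballots, Yara above Priya on 38.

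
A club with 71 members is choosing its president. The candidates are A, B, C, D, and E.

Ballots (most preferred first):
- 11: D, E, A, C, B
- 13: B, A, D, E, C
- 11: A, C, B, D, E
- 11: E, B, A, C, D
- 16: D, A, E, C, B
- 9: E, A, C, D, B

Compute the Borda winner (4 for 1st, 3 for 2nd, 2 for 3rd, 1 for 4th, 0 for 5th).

A: 11×2 + 13×3 + 11×4 + 11×2 + 16×3 + 9×3 = 202
B: 11×0 + 13×4 + 11×2 + 11×3 + 16×0 + 9×0 = 107
C: 11×1 + 13×0 + 11×3 + 11×1 + 16×1 + 9×2 = 89
D: 11×4 + 13×2 + 11×1 + 11×0 + 16×4 + 9×1 = 154
E: 11×3 + 13×1 + 11×0 + 11×4 + 16×2 + 9×4 = 158

A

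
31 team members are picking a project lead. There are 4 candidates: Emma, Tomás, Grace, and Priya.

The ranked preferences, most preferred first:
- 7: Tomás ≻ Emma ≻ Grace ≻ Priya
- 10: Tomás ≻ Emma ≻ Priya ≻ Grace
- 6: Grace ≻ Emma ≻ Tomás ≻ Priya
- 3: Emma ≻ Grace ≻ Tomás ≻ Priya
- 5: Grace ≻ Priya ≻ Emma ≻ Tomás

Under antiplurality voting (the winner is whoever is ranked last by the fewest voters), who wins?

Last-place votes: Emma 0, Tomás 5, Grace 10, Priya 16.

Emma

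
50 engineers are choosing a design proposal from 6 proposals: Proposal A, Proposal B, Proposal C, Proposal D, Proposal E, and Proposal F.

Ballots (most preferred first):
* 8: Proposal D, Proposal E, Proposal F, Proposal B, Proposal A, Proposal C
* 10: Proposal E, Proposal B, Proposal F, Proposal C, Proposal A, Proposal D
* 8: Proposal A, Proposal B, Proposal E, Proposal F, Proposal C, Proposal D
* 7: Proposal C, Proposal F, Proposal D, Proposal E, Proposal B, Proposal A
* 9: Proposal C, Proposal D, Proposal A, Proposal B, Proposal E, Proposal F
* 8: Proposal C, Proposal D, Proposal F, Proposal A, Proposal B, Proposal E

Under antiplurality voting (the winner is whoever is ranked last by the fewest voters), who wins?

Proposal B

Last-place votes: Proposal A 7, Proposal B 0, Proposal C 8, Proposal D 18, Proposal E 8, Proposal F 9.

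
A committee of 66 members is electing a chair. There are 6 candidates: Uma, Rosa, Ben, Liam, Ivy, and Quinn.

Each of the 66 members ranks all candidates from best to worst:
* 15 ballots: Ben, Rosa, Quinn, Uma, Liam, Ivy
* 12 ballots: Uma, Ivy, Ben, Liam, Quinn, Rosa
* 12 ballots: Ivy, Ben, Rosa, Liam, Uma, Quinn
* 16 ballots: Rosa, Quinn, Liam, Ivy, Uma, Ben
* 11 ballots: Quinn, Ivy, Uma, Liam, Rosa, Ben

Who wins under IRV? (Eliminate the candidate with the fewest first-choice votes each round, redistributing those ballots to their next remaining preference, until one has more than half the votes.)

Ivy

Round 1: Uma 12, Rosa 16, Ben 15, Liam 0, Ivy 12, Quinn 11. Liam eliminated.
Round 2: Uma 12, Rosa 16, Ben 15, Ivy 12, Quinn 11. Quinn eliminated.
Round 3: Uma 12, Rosa 16, Ben 15, Ivy 23. Uma eliminated.
Round 4: Rosa 16, Ben 15, Ivy 35. Ivy has a majority (≥34).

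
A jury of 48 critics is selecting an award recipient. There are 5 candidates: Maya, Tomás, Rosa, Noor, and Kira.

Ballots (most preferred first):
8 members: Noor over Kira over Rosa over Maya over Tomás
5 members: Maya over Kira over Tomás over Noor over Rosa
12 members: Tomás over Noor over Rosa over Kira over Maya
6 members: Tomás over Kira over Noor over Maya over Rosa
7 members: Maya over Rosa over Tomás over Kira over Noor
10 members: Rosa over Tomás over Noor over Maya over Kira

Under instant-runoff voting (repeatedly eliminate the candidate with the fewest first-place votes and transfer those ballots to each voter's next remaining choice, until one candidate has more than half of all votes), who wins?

Round 1: Maya 12, Tomás 18, Rosa 10, Noor 8, Kira 0. Kira eliminated.
Round 2: Maya 12, Tomás 18, Rosa 10, Noor 8. Noor eliminated.
Round 3: Maya 12, Tomás 18, Rosa 18. Maya eliminated.
Round 4: Tomás 23, Rosa 25. Rosa has a majority (≥25).

Rosa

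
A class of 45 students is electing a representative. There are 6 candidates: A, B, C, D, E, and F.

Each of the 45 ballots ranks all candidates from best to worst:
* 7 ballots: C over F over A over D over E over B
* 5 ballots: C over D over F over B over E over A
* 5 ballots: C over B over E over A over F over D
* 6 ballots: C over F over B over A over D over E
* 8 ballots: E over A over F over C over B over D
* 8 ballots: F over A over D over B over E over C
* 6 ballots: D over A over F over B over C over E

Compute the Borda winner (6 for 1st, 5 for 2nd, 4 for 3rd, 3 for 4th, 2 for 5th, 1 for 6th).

F

A: 7×4 + 5×1 + 5×3 + 6×3 + 8×5 + 8×5 + 6×5 = 176
B: 7×1 + 5×3 + 5×5 + 6×4 + 8×2 + 8×3 + 6×3 = 129
C: 7×6 + 5×6 + 5×6 + 6×6 + 8×3 + 8×1 + 6×2 = 182
D: 7×3 + 5×5 + 5×1 + 6×2 + 8×1 + 8×4 + 6×6 = 139
E: 7×2 + 5×2 + 5×4 + 6×1 + 8×6 + 8×2 + 6×1 = 120
F: 7×5 + 5×4 + 5×2 + 6×5 + 8×4 + 8×6 + 6×4 = 199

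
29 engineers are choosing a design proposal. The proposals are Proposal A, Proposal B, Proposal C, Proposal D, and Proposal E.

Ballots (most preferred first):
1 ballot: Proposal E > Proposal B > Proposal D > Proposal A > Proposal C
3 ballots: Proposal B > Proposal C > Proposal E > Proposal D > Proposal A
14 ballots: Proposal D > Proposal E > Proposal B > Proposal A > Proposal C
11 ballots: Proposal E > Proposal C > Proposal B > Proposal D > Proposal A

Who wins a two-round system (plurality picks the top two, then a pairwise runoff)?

Proposal E

Round 1 first-place votes: Proposal A 0, Proposal B 3, Proposal C 0, Proposal D 14, Proposal E 12. Proposal D and Proposal E advance.
Runoff: Proposal D is ranked above Proposal E on 14 ballots, Proposal E above Proposal D on 15.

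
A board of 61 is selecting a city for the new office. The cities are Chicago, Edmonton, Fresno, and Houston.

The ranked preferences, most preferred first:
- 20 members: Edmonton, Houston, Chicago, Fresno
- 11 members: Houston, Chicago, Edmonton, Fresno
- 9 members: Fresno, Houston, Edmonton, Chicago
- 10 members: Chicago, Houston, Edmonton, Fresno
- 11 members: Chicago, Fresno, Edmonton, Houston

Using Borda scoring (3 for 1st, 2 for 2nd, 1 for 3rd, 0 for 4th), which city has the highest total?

Chicago: 20×1 + 11×2 + 9×0 + 10×3 + 11×3 = 105
Edmonton: 20×3 + 11×1 + 9×1 + 10×1 + 11×1 = 101
Fresno: 20×0 + 11×0 + 9×3 + 10×0 + 11×2 = 49
Houston: 20×2 + 11×3 + 9×2 + 10×2 + 11×0 = 111

Houston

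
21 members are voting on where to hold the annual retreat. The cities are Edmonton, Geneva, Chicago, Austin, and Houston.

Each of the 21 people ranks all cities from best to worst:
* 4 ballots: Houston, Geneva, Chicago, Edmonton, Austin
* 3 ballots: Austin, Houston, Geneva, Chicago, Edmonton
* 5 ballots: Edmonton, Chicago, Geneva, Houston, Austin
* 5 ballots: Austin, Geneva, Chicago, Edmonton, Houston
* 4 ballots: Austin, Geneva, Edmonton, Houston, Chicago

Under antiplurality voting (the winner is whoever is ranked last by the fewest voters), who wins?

Last-place votes: Edmonton 3, Geneva 0, Chicago 4, Austin 9, Houston 5.

Geneva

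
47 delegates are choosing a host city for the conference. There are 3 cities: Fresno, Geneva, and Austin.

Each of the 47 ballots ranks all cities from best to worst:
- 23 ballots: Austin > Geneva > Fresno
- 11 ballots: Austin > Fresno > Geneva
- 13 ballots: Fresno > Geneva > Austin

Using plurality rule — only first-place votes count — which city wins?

Austin

First-place votes: Fresno 13, Geneva 0, Austin 34.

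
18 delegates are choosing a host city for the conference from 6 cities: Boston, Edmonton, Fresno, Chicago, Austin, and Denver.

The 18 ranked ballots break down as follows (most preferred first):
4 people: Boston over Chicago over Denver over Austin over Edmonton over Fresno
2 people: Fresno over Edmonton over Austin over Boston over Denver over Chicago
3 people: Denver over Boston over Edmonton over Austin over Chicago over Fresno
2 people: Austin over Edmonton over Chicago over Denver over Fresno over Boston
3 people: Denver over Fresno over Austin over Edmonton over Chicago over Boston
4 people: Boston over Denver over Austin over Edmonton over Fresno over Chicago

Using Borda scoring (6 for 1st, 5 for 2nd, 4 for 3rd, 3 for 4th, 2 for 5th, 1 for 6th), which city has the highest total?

Denver

Boston: 4×6 + 2×3 + 3×5 + 2×1 + 3×1 + 4×6 = 74
Edmonton: 4×2 + 2×5 + 3×4 + 2×5 + 3×3 + 4×3 = 61
Fresno: 4×1 + 2×6 + 3×1 + 2×2 + 3×5 + 4×2 = 46
Chicago: 4×5 + 2×1 + 3×2 + 2×4 + 3×2 + 4×1 = 46
Austin: 4×3 + 2×4 + 3×3 + 2×6 + 3×4 + 4×4 = 69
Denver: 4×4 + 2×2 + 3×6 + 2×3 + 3×6 + 4×5 = 82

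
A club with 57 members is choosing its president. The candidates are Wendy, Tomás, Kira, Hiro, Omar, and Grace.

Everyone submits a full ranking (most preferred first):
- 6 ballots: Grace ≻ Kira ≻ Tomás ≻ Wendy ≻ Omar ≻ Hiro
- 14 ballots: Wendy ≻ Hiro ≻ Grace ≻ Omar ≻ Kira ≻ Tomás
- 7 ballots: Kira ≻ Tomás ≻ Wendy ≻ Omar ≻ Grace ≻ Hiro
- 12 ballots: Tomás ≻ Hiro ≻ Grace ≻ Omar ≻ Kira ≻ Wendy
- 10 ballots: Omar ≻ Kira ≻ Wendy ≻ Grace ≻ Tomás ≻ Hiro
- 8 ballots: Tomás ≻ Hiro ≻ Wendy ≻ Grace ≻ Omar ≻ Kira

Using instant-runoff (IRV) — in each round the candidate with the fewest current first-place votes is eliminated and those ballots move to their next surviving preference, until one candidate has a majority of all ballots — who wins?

Kira

Round 1: Wendy 14, Tomás 20, Kira 7, Hiro 0, Omar 10, Grace 6. Hiro eliminated.
Round 2: Wendy 14, Tomás 20, Kira 7, Omar 10, Grace 6. Grace eliminated.
Round 3: Wendy 14, Tomás 20, Kira 13, Omar 10. Omar eliminated.
Round 4: Wendy 14, Tomás 20, Kira 23. Wendy eliminated.
Round 5: Tomás 20, Kira 37. Kira has a majority (≥29).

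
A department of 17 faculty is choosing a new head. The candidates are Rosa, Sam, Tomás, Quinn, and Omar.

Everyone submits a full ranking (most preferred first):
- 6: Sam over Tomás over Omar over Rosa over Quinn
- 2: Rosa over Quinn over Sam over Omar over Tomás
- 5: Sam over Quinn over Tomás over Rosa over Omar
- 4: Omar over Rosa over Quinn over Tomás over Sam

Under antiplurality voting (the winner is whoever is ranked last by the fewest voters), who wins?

Rosa

Last-place votes: Rosa 0, Sam 4, Tomás 2, Quinn 6, Omar 5.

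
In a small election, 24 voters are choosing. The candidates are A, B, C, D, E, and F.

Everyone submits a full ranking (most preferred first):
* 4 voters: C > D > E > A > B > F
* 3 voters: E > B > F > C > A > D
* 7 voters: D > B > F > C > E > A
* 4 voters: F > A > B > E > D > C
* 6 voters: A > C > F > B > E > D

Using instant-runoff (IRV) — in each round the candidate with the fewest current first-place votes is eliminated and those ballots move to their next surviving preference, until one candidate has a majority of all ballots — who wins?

Round 1: A 6, B 0, C 4, D 7, E 3, F 4. B eliminated.
Round 2: A 6, C 4, D 7, E 3, F 4. E eliminated.
Round 3: A 6, C 4, D 7, F 7. C eliminated.
Round 4: A 6, D 11, F 7. A eliminated.
Round 5: D 11, F 13. F has a majority (≥13).

F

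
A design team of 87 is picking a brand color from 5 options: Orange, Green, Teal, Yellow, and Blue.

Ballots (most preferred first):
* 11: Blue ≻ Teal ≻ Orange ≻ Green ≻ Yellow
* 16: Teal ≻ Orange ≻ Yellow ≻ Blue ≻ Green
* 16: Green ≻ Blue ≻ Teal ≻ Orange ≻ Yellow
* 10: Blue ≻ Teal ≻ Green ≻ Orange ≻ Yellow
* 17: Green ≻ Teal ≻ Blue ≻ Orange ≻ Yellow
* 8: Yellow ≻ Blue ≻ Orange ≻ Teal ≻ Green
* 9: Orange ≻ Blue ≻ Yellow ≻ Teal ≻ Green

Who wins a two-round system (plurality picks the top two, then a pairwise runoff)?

Round 1 first-place votes: Orange 9, Green 33, Teal 16, Yellow 8, Blue 21. Green and Blue advance.
Runoff: Green is ranked above Blue on 33 ballots, Blue above Green on 54.

Blue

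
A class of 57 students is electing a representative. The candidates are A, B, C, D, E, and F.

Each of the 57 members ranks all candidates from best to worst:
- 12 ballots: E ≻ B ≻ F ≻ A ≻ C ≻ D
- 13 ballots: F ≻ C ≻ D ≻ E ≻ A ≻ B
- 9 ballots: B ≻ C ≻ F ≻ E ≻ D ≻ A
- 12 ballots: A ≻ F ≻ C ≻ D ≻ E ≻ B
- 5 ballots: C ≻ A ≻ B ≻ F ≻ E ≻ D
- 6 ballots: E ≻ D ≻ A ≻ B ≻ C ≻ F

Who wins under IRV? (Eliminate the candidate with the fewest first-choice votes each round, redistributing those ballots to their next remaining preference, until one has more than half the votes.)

Round 1: A 12, B 9, C 5, D 0, E 18, F 13. D eliminated.
Round 2: A 12, B 9, C 5, E 18, F 13. C eliminated.
Round 3: A 17, B 9, E 18, F 13. B eliminated.
Round 4: A 17, E 18, F 22. A eliminated.
Round 5: E 18, F 39. F has a majority (≥29).

F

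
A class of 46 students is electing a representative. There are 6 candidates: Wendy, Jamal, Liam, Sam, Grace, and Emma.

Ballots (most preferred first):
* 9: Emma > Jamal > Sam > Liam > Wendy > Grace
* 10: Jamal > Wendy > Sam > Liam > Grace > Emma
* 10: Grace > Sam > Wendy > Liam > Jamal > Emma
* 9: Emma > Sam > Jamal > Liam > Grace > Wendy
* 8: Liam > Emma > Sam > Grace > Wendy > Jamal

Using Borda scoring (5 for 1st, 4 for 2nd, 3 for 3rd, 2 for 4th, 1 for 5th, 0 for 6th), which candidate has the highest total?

Wendy: 9×1 + 10×4 + 10×3 + 9×0 + 8×1 = 87
Jamal: 9×4 + 10×5 + 10×1 + 9×3 + 8×0 = 123
Liam: 9×2 + 10×2 + 10×2 + 9×2 + 8×5 = 116
Sam: 9×3 + 10×3 + 10×4 + 9×4 + 8×3 = 157
Grace: 9×0 + 10×1 + 10×5 + 9×1 + 8×2 = 85
Emma: 9×5 + 10×0 + 10×0 + 9×5 + 8×4 = 122

Sam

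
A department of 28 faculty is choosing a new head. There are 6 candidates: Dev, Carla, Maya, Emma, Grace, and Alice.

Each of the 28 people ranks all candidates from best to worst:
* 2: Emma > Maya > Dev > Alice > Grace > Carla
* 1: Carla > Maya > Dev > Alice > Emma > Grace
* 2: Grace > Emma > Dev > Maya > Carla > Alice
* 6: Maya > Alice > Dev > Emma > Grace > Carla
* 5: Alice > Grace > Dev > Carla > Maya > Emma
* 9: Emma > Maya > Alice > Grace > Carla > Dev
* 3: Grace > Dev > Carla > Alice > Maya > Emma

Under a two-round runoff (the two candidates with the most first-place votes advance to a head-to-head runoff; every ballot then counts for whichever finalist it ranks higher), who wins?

Round 1 first-place votes: Dev 0, Carla 1, Maya 6, Emma 11, Grace 5, Alice 5. Emma and Maya advance.
Runoff: Emma is ranked above Maya on 13 ballots, Maya above Emma on 15.

Maya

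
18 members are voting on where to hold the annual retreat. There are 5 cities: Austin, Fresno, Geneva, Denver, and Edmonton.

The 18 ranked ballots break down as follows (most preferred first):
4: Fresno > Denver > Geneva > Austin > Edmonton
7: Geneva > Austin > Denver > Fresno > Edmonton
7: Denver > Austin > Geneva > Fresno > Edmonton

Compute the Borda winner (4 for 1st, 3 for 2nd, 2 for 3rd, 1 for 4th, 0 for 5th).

Austin: 4×1 + 7×3 + 7×3 = 46
Fresno: 4×4 + 7×1 + 7×1 = 30
Geneva: 4×2 + 7×4 + 7×2 = 50
Denver: 4×3 + 7×2 + 7×4 = 54
Edmonton: 4×0 + 7×0 + 7×0 = 0

Denver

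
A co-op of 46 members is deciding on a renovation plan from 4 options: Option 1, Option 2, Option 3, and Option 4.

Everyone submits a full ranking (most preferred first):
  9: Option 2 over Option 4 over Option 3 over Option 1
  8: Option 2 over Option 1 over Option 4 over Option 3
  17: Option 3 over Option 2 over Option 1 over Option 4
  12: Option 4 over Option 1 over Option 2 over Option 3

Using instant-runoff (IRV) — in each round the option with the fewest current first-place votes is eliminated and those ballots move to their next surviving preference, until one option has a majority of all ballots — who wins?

Option 2

Round 1: Option 1 0, Option 2 17, Option 3 17, Option 4 12. Option 1 eliminated.
Round 2: Option 2 17, Option 3 17, Option 4 12. Option 4 eliminated.
Round 3: Option 2 29, Option 3 17. Option 2 has a majority (≥24).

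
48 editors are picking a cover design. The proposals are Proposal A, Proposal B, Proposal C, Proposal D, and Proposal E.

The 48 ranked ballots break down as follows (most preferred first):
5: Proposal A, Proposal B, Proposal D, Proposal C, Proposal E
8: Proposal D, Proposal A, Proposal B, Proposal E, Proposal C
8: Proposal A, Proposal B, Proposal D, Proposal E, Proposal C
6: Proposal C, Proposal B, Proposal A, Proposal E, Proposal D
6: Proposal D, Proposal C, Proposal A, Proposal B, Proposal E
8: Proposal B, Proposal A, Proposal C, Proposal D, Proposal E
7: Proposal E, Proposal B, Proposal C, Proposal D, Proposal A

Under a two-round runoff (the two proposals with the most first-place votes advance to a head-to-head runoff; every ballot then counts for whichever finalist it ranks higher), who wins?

Proposal A

Round 1 first-place votes: Proposal A 13, Proposal B 8, Proposal C 6, Proposal D 14, Proposal E 7. Proposal D and Proposal A advance.
Runoff: Proposal D is ranked above Proposal A on 21 ballots, Proposal A above Proposal D on 27.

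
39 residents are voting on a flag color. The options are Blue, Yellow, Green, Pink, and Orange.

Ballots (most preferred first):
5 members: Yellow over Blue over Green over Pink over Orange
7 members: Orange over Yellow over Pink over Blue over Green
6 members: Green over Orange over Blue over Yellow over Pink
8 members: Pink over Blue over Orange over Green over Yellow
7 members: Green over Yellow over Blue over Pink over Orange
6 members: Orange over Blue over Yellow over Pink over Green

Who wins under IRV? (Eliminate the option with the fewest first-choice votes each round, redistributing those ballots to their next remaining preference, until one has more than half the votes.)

Orange

Round 1: Blue 0, Yellow 5, Green 13, Pink 8, Orange 13. Blue eliminated.
Round 2: Yellow 5, Green 13, Pink 8, Orange 13. Yellow eliminated.
Round 3: Green 18, Pink 8, Orange 13. Pink eliminated.
Round 4: Green 18, Orange 21. Orange has a majority (≥20).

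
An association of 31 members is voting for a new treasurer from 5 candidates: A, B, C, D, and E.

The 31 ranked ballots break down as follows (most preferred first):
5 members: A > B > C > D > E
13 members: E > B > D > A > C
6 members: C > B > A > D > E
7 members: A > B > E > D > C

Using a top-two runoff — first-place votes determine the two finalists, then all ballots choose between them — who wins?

Round 1 first-place votes: A 12, B 0, C 6, D 0, E 13. E and A advance.
Runoff: E is ranked above A on 13 ballots, A above E on 18.

A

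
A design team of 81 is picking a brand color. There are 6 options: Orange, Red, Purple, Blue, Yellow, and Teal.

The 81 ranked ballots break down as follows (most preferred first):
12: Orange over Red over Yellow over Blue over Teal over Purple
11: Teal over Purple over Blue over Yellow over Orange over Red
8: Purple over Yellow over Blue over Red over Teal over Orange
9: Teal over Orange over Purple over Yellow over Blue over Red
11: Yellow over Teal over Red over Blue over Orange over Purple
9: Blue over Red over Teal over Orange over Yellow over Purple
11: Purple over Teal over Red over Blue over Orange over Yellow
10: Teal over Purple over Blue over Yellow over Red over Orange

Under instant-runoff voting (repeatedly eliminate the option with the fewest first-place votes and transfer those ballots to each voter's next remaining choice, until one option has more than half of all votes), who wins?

Teal

Round 1: Orange 12, Red 0, Purple 19, Blue 9, Yellow 11, Teal 30. Red eliminated.
Round 2: Orange 12, Purple 19, Blue 9, Yellow 11, Teal 30. Blue eliminated.
Round 3: Orange 12, Purple 19, Yellow 11, Teal 39. Yellow eliminated.
Round 4: Orange 12, Purple 19, Teal 50. Teal has a majority (≥41).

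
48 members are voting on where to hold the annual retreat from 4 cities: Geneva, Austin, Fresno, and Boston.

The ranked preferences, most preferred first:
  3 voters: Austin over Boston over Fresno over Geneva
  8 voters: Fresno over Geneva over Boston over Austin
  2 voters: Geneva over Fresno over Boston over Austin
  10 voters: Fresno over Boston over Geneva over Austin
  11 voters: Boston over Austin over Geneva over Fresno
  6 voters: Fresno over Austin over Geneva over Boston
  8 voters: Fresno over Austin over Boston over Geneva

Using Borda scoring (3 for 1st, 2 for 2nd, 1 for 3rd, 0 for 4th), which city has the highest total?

Fresno

Geneva: 3×0 + 8×2 + 2×3 + 10×1 + 11×1 + 6×1 + 8×0 = 49
Austin: 3×3 + 8×0 + 2×0 + 10×0 + 11×2 + 6×2 + 8×2 = 59
Fresno: 3×1 + 8×3 + 2×2 + 10×3 + 11×0 + 6×3 + 8×3 = 103
Boston: 3×2 + 8×1 + 2×1 + 10×2 + 11×3 + 6×0 + 8×1 = 77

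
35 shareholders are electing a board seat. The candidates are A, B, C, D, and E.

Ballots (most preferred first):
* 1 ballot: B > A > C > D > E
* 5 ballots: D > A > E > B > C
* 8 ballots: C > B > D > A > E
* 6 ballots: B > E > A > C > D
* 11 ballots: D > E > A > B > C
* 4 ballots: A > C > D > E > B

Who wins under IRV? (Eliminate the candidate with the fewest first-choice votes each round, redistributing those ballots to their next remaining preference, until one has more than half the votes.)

Round 1: A 4, B 7, C 8, D 16, E 0. E eliminated.
Round 2: A 4, B 7, C 8, D 16. A eliminated.
Round 3: B 7, C 12, D 16. B eliminated.
Round 4: C 19, D 16. C has a majority (≥18).

C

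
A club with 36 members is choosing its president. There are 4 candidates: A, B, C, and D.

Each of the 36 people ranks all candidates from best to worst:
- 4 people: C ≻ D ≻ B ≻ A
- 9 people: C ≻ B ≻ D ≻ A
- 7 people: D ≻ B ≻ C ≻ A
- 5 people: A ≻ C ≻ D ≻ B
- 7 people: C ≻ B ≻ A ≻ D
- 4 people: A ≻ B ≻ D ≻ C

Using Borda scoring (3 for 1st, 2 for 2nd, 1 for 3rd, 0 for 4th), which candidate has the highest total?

C

A: 4×0 + 9×0 + 7×0 + 5×3 + 7×1 + 4×3 = 34
B: 4×1 + 9×2 + 7×2 + 5×0 + 7×2 + 4×2 = 58
C: 4×3 + 9×3 + 7×1 + 5×2 + 7×3 + 4×0 = 77
D: 4×2 + 9×1 + 7×3 + 5×1 + 7×0 + 4×1 = 47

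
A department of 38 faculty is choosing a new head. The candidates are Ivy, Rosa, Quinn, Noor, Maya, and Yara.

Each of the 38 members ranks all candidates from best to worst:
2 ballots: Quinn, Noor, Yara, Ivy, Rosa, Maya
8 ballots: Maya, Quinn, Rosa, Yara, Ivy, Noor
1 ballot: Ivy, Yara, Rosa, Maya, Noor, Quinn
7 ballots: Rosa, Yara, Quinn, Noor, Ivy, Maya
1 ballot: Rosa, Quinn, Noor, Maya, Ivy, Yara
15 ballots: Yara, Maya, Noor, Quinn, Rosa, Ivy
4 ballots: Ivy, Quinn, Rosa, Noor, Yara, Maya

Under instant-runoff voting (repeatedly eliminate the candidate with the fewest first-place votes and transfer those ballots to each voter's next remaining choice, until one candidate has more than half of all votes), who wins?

Round 1: Ivy 5, Rosa 8, Quinn 2, Noor 0, Maya 8, Yara 15. Noor eliminated.
Round 2: Ivy 5, Rosa 8, Quinn 2, Maya 8, Yara 15. Quinn eliminated.
Round 3: Ivy 5, Rosa 8, Maya 8, Yara 17. Ivy eliminated.
Round 4: Rosa 12, Maya 8, Yara 18. Maya eliminated.
Round 5: Rosa 20, Yara 18. Rosa has a majority (≥20).

Rosa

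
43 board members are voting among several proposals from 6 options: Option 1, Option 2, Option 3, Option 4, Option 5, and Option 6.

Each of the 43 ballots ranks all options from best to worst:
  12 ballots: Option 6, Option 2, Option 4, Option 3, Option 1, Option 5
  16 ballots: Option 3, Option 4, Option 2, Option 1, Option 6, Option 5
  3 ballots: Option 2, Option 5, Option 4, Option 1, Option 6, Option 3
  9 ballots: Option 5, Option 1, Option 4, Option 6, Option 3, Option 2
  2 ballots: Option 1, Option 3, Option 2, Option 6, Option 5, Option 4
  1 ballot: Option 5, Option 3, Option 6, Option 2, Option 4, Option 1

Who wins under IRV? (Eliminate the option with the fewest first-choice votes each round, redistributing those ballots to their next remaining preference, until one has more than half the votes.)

Round 1: Option 1 2, Option 2 3, Option 3 16, Option 4 0, Option 5 10, Option 6 12. Option 4 eliminated.
Round 2: Option 1 2, Option 2 3, Option 3 16, Option 5 10, Option 6 12. Option 1 eliminated.
Round 3: Option 2 3, Option 3 18, Option 5 10, Option 6 12. Option 2 eliminated.
Round 4: Option 3 18, Option 5 13, Option 6 12. Option 6 eliminated.
Round 5: Option 3 30, Option 5 13. Option 3 has a majority (≥22).

Option 3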